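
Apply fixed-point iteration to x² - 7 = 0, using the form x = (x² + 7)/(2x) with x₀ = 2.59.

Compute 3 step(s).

Equation: x² - 7 = 0
Fixed-point form: x = (x² + 7)/(2x)
x₀ = 2.59

x_1 = g(2.590000) = 2.646351
x_2 = g(2.646351) = 2.645751
x_3 = g(2.645751) = 2.645751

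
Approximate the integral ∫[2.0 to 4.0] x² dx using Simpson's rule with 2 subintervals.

f(x) = x²
a = 2.0, b = 4.0, n = 2
h = (b - a)/n = 1.000000

Simpson's rule: (h/3)[f(x₀) + 4f(x₁) + 2f(x₂) + ... + f(xₙ)]

x_0 = 2.0000, f(x_0) = 4.000000, coefficient = 1
x_1 = 3.0000, f(x_1) = 9.000000, coefficient = 4
x_2 = 4.0000, f(x_2) = 16.000000, coefficient = 1

I ≈ (1.000000/3) × 56.000000 = 18.666667
Exact value: 18.666667
Error: 0.000000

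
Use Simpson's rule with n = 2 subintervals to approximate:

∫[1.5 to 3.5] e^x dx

f(x) = e^x
a = 1.5, b = 3.5, n = 2
h = (b - a)/n = 1.000000

Simpson's rule: (h/3)[f(x₀) + 4f(x₁) + 2f(x₂) + ... + f(xₙ)]

x_0 = 1.5000, f(x_0) = 4.481689, coefficient = 1
x_1 = 2.5000, f(x_1) = 12.182494, coefficient = 4
x_2 = 3.5000, f(x_2) = 33.115452, coefficient = 1

I ≈ (1.000000/3) × 86.327117 = 28.775706
Exact value: 28.633763
Error: 0.141943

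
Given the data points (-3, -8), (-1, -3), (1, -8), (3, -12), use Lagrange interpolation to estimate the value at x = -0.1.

Lagrange interpolation formula:
P(x) = Σ yᵢ × Lᵢ(x)
where Lᵢ(x) = Π_{j≠i} (x - xⱼ)/(xᵢ - xⱼ)

L_0(-0.1) = (-0.1 - (-1))/(-3 - (-1)) × (-0.1 - 1)/(-3 - 1) × (-0.1 - 3)/(-3 - 3) = -0.063938
L_1(-0.1) = (-0.1 - (-3))/(-1 - (-3)) × (-0.1 - 1)/(-1 - 1) × (-0.1 - 3)/(-1 - 3) = 0.618062
L_2(-0.1) = (-0.1 - (-3))/(1 - (-3)) × (-0.1 - (-1))/(1 - (-1)) × (-0.1 - 3)/(1 - 3) = 0.505687
L_3(-0.1) = (-0.1 - (-3))/(3 - (-3)) × (-0.1 - (-1))/(3 - (-1)) × (-0.1 - 1)/(3 - 1) = -0.059813

P(-0.1) = (-8)×L_0(-0.1) + (-3)×L_1(-0.1) + (-8)×L_2(-0.1) + (-12)×L_3(-0.1)
P(-0.1) = -4.670437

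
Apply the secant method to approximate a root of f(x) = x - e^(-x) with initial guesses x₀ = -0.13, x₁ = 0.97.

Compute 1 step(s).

f(x) = x - e^(-x)
x₀ = -0.13, x₁ = 0.97

Secant formula: x_{n+1} = x_n - f(x_n)(x_n - x_{n-1})/(f(x_n) - f(x_{n-1}))

Iteration 1:
  f(-0.130000) = -1.268828
  f(0.970000) = 0.590917
  x_2 = 0.970000 - 0.590917×(0.970000 - (-0.130000))/(0.590917 - (-1.268828))
       = 0.620485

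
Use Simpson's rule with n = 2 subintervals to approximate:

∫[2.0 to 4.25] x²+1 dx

f(x) = x²+1
a = 2.0, b = 4.25, n = 2
h = (b - a)/n = 1.125000

Simpson's rule: (h/3)[f(x₀) + 4f(x₁) + 2f(x₂) + ... + f(xₙ)]

x_0 = 2.0000, f(x_0) = 5.000000, coefficient = 1
x_1 = 3.1250, f(x_1) = 10.765625, coefficient = 4
x_2 = 4.2500, f(x_2) = 19.062500, coefficient = 1

I ≈ (1.125000/3) × 67.125000 = 25.171875
Exact value: 25.171875
Error: 0.000000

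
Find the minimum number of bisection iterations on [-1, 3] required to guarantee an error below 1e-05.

We need (b-a)/2^n ≤ 1e-05
(3 - (-1))/2^n ≤ 1e-05
4/2^n ≤ 1e-05
2^n ≥ 400000
n ≥ log₂(400000) = 18.61
n ≥ 19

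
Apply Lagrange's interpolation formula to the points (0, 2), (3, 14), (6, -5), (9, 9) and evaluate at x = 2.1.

Lagrange interpolation formula:
P(x) = Σ yᵢ × Lᵢ(x)
where Lᵢ(x) = Π_{j≠i} (x - xⱼ)/(xᵢ - xⱼ)

L_0(2.1) = (2.1 - 3)/(0 - 3) × (2.1 - 6)/(0 - 6) × (2.1 - 9)/(0 - 9) = 0.149500
L_1(2.1) = (2.1 - 0)/(3 - 0) × (2.1 - 6)/(3 - 6) × (2.1 - 9)/(3 - 9) = 1.046500
L_2(2.1) = (2.1 - 0)/(6 - 0) × (2.1 - 3)/(6 - 3) × (2.1 - 9)/(6 - 9) = -0.241500
L_3(2.1) = (2.1 - 0)/(9 - 0) × (2.1 - 3)/(9 - 3) × (2.1 - 6)/(9 - 6) = 0.045500

P(2.1) = 2×L_0(2.1) + 14×L_1(2.1) + (-5)×L_2(2.1) + 9×L_3(2.1)
P(2.1) = 16.567000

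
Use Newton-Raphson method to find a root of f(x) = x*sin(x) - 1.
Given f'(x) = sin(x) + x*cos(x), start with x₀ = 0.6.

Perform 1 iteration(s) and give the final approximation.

f(x) = x*sin(x) - 1
f'(x) = sin(x) + x*cos(x)
x₀ = 0.6

Newton-Raphson formula: x_{n+1} = x_n - f(x_n)/f'(x_n)

Iteration 1:
  f(0.600000) = -0.661215
  f'(0.600000) = 1.059844
  x_1 = 0.600000 - (-0.661215)/1.059844 = 1.223879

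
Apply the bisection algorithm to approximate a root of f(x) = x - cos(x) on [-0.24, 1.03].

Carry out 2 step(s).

f(x) = x - cos(x)
Initial interval: [-0.24, 1.03]

Iteration 1:
  c_1 = (-0.240000 + 1.030000)/2 = 0.395000
  f(c_1) = f(0.395000) = -0.527997
  f(a) × f(c) ≥ 0, new interval: [0.395000, 1.030000]
Iteration 2:
  c_2 = (0.395000 + 1.030000)/2 = 0.712500
  f(c_2) = f(0.712500) = -0.044230
  f(a) × f(c) ≥ 0, new interval: [0.712500, 1.030000]

After 2 iteration(s), the approximation is c_2 = 0.712500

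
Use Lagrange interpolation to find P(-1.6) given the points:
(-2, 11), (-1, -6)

Lagrange interpolation formula:
P(x) = Σ yᵢ × Lᵢ(x)
where Lᵢ(x) = Π_{j≠i} (x - xⱼ)/(xᵢ - xⱼ)

L_0(-1.6) = (-1.6 - (-1))/(-2 - (-1)) = 0.600000
L_1(-1.6) = (-1.6 - (-2))/(-1 - (-2)) = 0.400000

P(-1.6) = 11×L_0(-1.6) + (-6)×L_1(-1.6)
P(-1.6) = 4.200000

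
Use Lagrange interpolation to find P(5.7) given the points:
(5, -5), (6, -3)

Lagrange interpolation formula:
P(x) = Σ yᵢ × Lᵢ(x)
where Lᵢ(x) = Π_{j≠i} (x - xⱼ)/(xᵢ - xⱼ)

L_0(5.7) = (5.7 - 6)/(5 - 6) = 0.300000
L_1(5.7) = (5.7 - 5)/(6 - 5) = 0.700000

P(5.7) = (-5)×L_0(5.7) + (-3)×L_1(5.7)
P(5.7) = -3.600000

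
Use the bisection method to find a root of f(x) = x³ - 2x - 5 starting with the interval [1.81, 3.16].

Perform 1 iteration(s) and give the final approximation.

f(x) = x³ - 2x - 5
Initial interval: [1.81, 3.16]

Iteration 1:
  c_1 = (1.810000 + 3.160000)/2 = 2.485000
  f(c_1) = f(2.485000) = 5.375434
  f(a) × f(c) < 0, new interval: [1.810000, 2.485000]

After 1 iteration(s), the approximation is c_1 = 2.485000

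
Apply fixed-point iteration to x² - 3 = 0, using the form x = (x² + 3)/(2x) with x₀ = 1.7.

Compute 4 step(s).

Equation: x² - 3 = 0
Fixed-point form: x = (x² + 3)/(2x)
x₀ = 1.7

x_1 = g(1.700000) = 1.732353
x_2 = g(1.732353) = 1.732051
x_3 = g(1.732051) = 1.732051
x_4 = g(1.732051) = 1.732051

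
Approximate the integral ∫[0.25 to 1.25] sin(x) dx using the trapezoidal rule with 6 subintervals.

f(x) = sin(x)
a = 0.25, b = 1.25, n = 6
h = (b - a)/n = 0.166667

Trapezoidal rule: (h/2)[f(x₀) + 2f(x₁) + 2f(x₂) + ... + f(xₙ)]

x_0 = 0.2500, f(x_0) = 0.247404, coefficient = 1
x_1 = 0.4167, f(x_1) = 0.404715, coefficient = 2
x_2 = 0.5833, f(x_2) = 0.550809, coefficient = 2
x_3 = 0.7500, f(x_3) = 0.681639, coefficient = 2
x_4 = 0.9167, f(x_4) = 0.793578, coefficient = 2
x_5 = 1.0833, f(x_5) = 0.883524, coefficient = 2
x_6 = 1.2500, f(x_6) = 0.948985, coefficient = 1

I ≈ (0.166667/2) × 7.824917 = 0.652076
Exact value: 0.653590
Error: 0.001514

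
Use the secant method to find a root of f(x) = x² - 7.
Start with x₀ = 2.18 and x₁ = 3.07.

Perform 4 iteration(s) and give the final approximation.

f(x) = x² - 7
x₀ = 2.18, x₁ = 3.07

Secant formula: x_{n+1} = x_n - f(x_n)(x_n - x_{n-1})/(f(x_n) - f(x_{n-1}))

Iteration 1:
  f(2.180000) = -2.247600
  f(3.070000) = 2.424900
  x_2 = 3.070000 - 2.424900×(3.070000 - 2.180000)/(2.424900 - (-2.247600))
       = 2.608114
Iteration 2:
  f(3.070000) = 2.424900
  f(2.608114) = -0.197740
  x_3 = 2.608114 - (-0.197740)×(2.608114 - 3.070000)/(-0.197740 - 2.424900)
       = 2.642939
Iteration 3:
  f(2.608114) = -0.197740
  f(2.642939) = -0.014872
  x_4 = 2.642939 - (-0.014872)×(2.642939 - 2.608114)/(-0.014872 - (-0.197740))
       = 2.645771
Iteration 4:
  f(2.642939) = -0.014872
  f(2.645771) = 0.000107
  x_5 = 2.645771 - 0.000107×(2.645771 - 2.642939)/(0.000107 - (-0.014872))
       = 2.645751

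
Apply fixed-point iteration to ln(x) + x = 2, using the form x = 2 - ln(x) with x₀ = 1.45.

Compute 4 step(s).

Equation: ln(x) + x = 2
Fixed-point form: x = 2 - ln(x)
x₀ = 1.45

x_1 = g(1.450000) = 1.628436
x_2 = g(1.628436) = 1.512380
x_3 = g(1.512380) = 1.586316
x_4 = g(1.586316) = 1.538586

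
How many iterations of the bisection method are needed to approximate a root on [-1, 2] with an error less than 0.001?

We need (b-a)/2^n ≤ 0.001
(2 - (-1))/2^n ≤ 0.001
3/2^n ≤ 0.001
2^n ≥ 3000
n ≥ log₂(3000) = 11.55
n ≥ 12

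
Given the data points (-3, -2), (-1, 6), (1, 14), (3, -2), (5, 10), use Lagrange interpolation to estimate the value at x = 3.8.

Lagrange interpolation formula:
P(x) = Σ yᵢ × Lᵢ(x)
where Lᵢ(x) = Π_{j≠i} (x - xⱼ)/(xᵢ - xⱼ)

L_0(3.8) = (3.8 - (-1))/(-3 - (-1)) × (3.8 - 1)/(-3 - 1) × (3.8 - 3)/(-3 - 3) × (3.8 - 5)/(-3 - 5) = -0.033600
L_1(3.8) = (3.8 - (-3))/(-1 - (-3)) × (3.8 - 1)/(-1 - 1) × (3.8 - 3)/(-1 - 3) × (3.8 - 5)/(-1 - 5) = 0.190400
L_2(3.8) = (3.8 - (-3))/(1 - (-3)) × (3.8 - (-1))/(1 - (-1)) × (3.8 - 3)/(1 - 3) × (3.8 - 5)/(1 - 5) = -0.489600
L_3(3.8) = (3.8 - (-3))/(3 - (-3)) × (3.8 - (-1))/(3 - (-1)) × (3.8 - 1)/(3 - 1) × (3.8 - 5)/(3 - 5) = 1.142400
L_4(3.8) = (3.8 - (-3))/(5 - (-3)) × (3.8 - (-1))/(5 - (-1)) × (3.8 - 1)/(5 - 1) × (3.8 - 3)/(5 - 3) = 0.190400

P(3.8) = (-2)×L_0(3.8) + 6×L_1(3.8) + 14×L_2(3.8) + (-2)×L_3(3.8) + 10×L_4(3.8)
P(3.8) = -6.025600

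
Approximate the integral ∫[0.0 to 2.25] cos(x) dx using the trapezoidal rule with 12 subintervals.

f(x) = cos(x)
a = 0.0, b = 2.25, n = 12
h = (b - a)/n = 0.187500

Trapezoidal rule: (h/2)[f(x₀) + 2f(x₁) + 2f(x₂) + ... + f(xₙ)]

x_0 = 0.0000, f(x_0) = 1.000000, coefficient = 1
x_1 = 0.1875, f(x_1) = 0.982473, coefficient = 2
x_2 = 0.3750, f(x_2) = 0.930508, coefficient = 2
x_3 = 0.5625, f(x_3) = 0.845924, coefficient = 2
x_4 = 0.7500, f(x_4) = 0.731689, coefficient = 2
x_5 = 0.9375, f(x_5) = 0.591805, coefficient = 2
x_6 = 1.1250, f(x_6) = 0.431177, coefficient = 2
x_7 = 1.3125, f(x_7) = 0.255434, coefficient = 2
x_8 = 1.5000, f(x_8) = 0.070737, coefficient = 2
x_9 = 1.6875, f(x_9) = -0.116439, coefficient = 2
x_10 = 1.8750, f(x_10) = -0.299534, coefficient = 2
x_11 = 2.0625, f(x_11) = -0.472128, coefficient = 2
x_12 = 2.2500, f(x_12) = -0.628174, coefficient = 1

I ≈ (0.187500/2) × 8.275118 = 0.775792
Exact value: 0.778073
Error: 0.002281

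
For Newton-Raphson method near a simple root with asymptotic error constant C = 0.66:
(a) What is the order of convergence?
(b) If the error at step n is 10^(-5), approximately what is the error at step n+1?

(a) Newton-Raphson has quadratic (order 2) convergence near simple roots.
    This means |e_{n+1}| ≈ C|e_n|².

(b) With |e_n| = 10^(-5) and C = 0.66:
    |e_{n+1}| ≈ 0.66 × (10^(-5))² = 0.66 × 10^(-10)

(a) 2 (quadratic); (b) |e_{n+1}| ≈ 6.600e-11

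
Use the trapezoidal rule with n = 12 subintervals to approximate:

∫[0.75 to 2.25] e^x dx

f(x) = e^x
a = 0.75, b = 2.25, n = 12
h = (b - a)/n = 0.125000

Trapezoidal rule: (h/2)[f(x₀) + 2f(x₁) + 2f(x₂) + ... + f(xₙ)]

x_0 = 0.7500, f(x_0) = 2.117000, coefficient = 1
x_1 = 0.8750, f(x_1) = 2.398875, coefficient = 2
x_2 = 1.0000, f(x_2) = 2.718282, coefficient = 2
x_3 = 1.1250, f(x_3) = 3.080217, coefficient = 2
x_4 = 1.2500, f(x_4) = 3.490343, coefficient = 2
x_5 = 1.3750, f(x_5) = 3.955077, coefficient = 2
x_6 = 1.5000, f(x_6) = 4.481689, coefficient = 2
x_7 = 1.6250, f(x_7) = 5.078419, coefficient = 2
x_8 = 1.7500, f(x_8) = 5.754603, coefficient = 2
x_9 = 1.8750, f(x_9) = 6.520819, coefficient = 2
x_10 = 2.0000, f(x_10) = 7.389056, coefficient = 2
x_11 = 2.1250, f(x_11) = 8.372897, coefficient = 2
x_12 = 2.2500, f(x_12) = 9.487736, coefficient = 1

I ≈ (0.125000/2) × 118.085290 = 7.380331
Exact value: 7.370736
Error: 0.009595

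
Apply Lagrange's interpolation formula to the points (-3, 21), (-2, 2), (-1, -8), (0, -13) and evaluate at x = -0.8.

Lagrange interpolation formula:
P(x) = Σ yᵢ × Lᵢ(x)
where Lᵢ(x) = Π_{j≠i} (x - xⱼ)/(xᵢ - xⱼ)

L_0(-0.8) = (-0.8 - (-2))/(-3 - (-2)) × (-0.8 - (-1))/(-3 - (-1)) × (-0.8 - 0)/(-3 - 0) = 0.032000
L_1(-0.8) = (-0.8 - (-3))/(-2 - (-3)) × (-0.8 - (-1))/(-2 - (-1)) × (-0.8 - 0)/(-2 - 0) = -0.176000
L_2(-0.8) = (-0.8 - (-3))/(-1 - (-3)) × (-0.8 - (-2))/(-1 - (-2)) × (-0.8 - 0)/(-1 - 0) = 1.056000
L_3(-0.8) = (-0.8 - (-3))/(0 - (-3)) × (-0.8 - (-2))/(0 - (-2)) × (-0.8 - (-1))/(0 - (-1)) = 0.088000

P(-0.8) = 21×L_0(-0.8) + 2×L_1(-0.8) + (-8)×L_2(-0.8) + (-13)×L_3(-0.8)
P(-0.8) = -9.272000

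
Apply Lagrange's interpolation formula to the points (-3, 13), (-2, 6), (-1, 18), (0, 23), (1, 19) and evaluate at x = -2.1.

Lagrange interpolation formula:
P(x) = Σ yᵢ × Lᵢ(x)
where Lᵢ(x) = Π_{j≠i} (x - xⱼ)/(xᵢ - xⱼ)

L_0(-2.1) = (-2.1 - (-2))/(-3 - (-2)) × (-2.1 - (-1))/(-3 - (-1)) × (-2.1 - 0)/(-3 - 0) × (-2.1 - 1)/(-3 - 1) = 0.029838
L_1(-2.1) = (-2.1 - (-3))/(-2 - (-3)) × (-2.1 - (-1))/(-2 - (-1)) × (-2.1 - 0)/(-2 - 0) × (-2.1 - 1)/(-2 - 1) = 1.074150
L_2(-2.1) = (-2.1 - (-3))/(-1 - (-3)) × (-2.1 - (-2))/(-1 - (-2)) × (-2.1 - 0)/(-1 - 0) × (-2.1 - 1)/(-1 - 1) = -0.146475
L_3(-2.1) = (-2.1 - (-3))/(0 - (-3)) × (-2.1 - (-2))/(0 - (-2)) × (-2.1 - (-1))/(0 - (-1)) × (-2.1 - 1)/(0 - 1) = 0.051150
L_4(-2.1) = (-2.1 - (-3))/(1 - (-3)) × (-2.1 - (-2))/(1 - (-2)) × (-2.1 - (-1))/(1 - (-1)) × (-2.1 - 0)/(1 - 0) = -0.008663

P(-2.1) = 13×L_0(-2.1) + 6×L_1(-2.1) + 18×L_2(-2.1) + 23×L_3(-2.1) + 19×L_4(-2.1)
P(-2.1) = 5.208100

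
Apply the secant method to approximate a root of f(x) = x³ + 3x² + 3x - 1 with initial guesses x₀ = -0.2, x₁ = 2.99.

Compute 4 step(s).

f(x) = x³ + 3x² + 3x - 1
x₀ = -0.2, x₁ = 2.99

Secant formula: x_{n+1} = x_n - f(x_n)(x_n - x_{n-1})/(f(x_n) - f(x_{n-1}))

Iteration 1:
  f(-0.200000) = -1.488000
  f(2.990000) = 61.521199
  x_2 = 2.990000 - 61.521199×(2.990000 - (-0.200000))/(61.521199 - (-1.488000))
       = -0.124666
Iteration 2:
  f(2.990000) = 61.521199
  f(-0.124666) = -1.329311
  x_3 = -0.124666 - (-1.329311)×(-0.124666 - 2.990000)/(-1.329311 - 61.521199)
       = -0.058790
Iteration 3:
  f(-0.124666) = -1.329311
  f(-0.058790) = -1.166204
  x_4 = -0.058790 - (-1.166204)×(-0.058790 - (-0.124666))/(-1.166204 - (-1.329311))
       = 0.412221
Iteration 4:
  f(-0.058790) = -1.166204
  f(0.412221) = 0.816490
  x_5 = 0.412221 - 0.816490×(0.412221 - (-0.058790))/(0.816490 - (-1.166204))
       = 0.218255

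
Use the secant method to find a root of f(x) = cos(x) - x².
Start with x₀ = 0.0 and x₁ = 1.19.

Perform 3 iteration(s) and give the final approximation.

f(x) = cos(x) - x²
x₀ = 0.0, x₁ = 1.19

Secant formula: x_{n+1} = x_n - f(x_n)(x_n - x_{n-1})/(f(x_n) - f(x_{n-1}))

Iteration 1:
  f(0.000000) = 1.000000
  f(1.190000) = -1.044440
  x_2 = 1.190000 - (-1.044440)×(1.190000 - 0.000000)/(-1.044440 - 1.000000)
       = 0.582066
Iteration 2:
  f(1.190000) = -1.044440
  f(0.582066) = 0.496527
  x_3 = 0.582066 - 0.496527×(0.582066 - 1.190000)/(0.496527 - (-1.044440))
       = 0.777953
Iteration 3:
  f(0.582066) = 0.496527
  f(0.777953) = 0.107140
  x_4 = 0.777953 - 0.107140×(0.777953 - 0.582066)/(0.107140 - 0.496527)
       = 0.831852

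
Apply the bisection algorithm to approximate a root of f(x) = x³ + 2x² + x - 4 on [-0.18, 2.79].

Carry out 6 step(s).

f(x) = x³ + 2x² + x - 4
Initial interval: [-0.18, 2.79]

Iteration 1:
  c_1 = (-0.180000 + 2.790000)/2 = 1.305000
  f(c_1) = f(1.305000) = 2.933498
  f(a) × f(c) < 0, new interval: [-0.180000, 1.305000]
Iteration 2:
  c_2 = (-0.180000 + 1.305000)/2 = 0.562500
  f(c_2) = f(0.562500) = -2.626709
  f(a) × f(c) ≥ 0, new interval: [0.562500, 1.305000]
Iteration 3:
  c_3 = (0.562500 + 1.305000)/2 = 0.933750
  f(c_3) = f(0.933750) = -0.508345
  f(a) × f(c) ≥ 0, new interval: [0.933750, 1.305000]
Iteration 4:
  c_4 = (0.933750 + 1.305000)/2 = 1.119375
  f(c_4) = f(1.119375) = 1.027953
  f(a) × f(c) < 0, new interval: [0.933750, 1.119375]
Iteration 5:
  c_5 = (0.933750 + 1.119375)/2 = 1.026563
  f(c_5) = f(1.026563) = 0.216047
  f(a) × f(c) < 0, new interval: [0.933750, 1.026563]
Iteration 6:
  c_6 = (0.933750 + 1.026563)/2 = 0.980156
  f(c_6) = f(0.980156) = -0.156789
  f(a) × f(c) ≥ 0, new interval: [0.980156, 1.026563]

After 6 iteration(s), the approximation is c_6 = 0.980156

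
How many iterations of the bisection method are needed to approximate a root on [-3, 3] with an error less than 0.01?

We need (b-a)/2^n ≤ 0.01
(3 - (-3))/2^n ≤ 0.01
6/2^n ≤ 0.01
2^n ≥ 600
n ≥ log₂(600) = 9.23
n ≥ 10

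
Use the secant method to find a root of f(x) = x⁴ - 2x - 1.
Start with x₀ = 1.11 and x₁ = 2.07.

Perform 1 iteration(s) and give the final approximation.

f(x) = x⁴ - 2x - 1
x₀ = 1.11, x₁ = 2.07

Secant formula: x_{n+1} = x_n - f(x_n)(x_n - x_{n-1})/(f(x_n) - f(x_{n-1}))

Iteration 1:
  f(1.110000) = -1.701930
  f(2.070000) = 13.220368
  x_2 = 2.070000 - 13.220368×(2.070000 - 1.110000)/(13.220368 - (-1.701930))
       = 1.219491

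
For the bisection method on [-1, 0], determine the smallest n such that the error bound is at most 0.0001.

We need (b-a)/2^n ≤ 0.0001
(0 - (-1))/2^n ≤ 0.0001
1/2^n ≤ 0.0001
2^n ≥ 10000
n ≥ log₂(10000) = 13.29
n ≥ 14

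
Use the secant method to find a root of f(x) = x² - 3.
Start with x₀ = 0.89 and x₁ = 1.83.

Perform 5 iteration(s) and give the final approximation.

f(x) = x² - 3
x₀ = 0.89, x₁ = 1.83

Secant formula: x_{n+1} = x_n - f(x_n)(x_n - x_{n-1})/(f(x_n) - f(x_{n-1}))

Iteration 1:
  f(0.890000) = -2.207900
  f(1.830000) = 0.348900
  x_2 = 1.830000 - 0.348900×(1.830000 - 0.890000)/(0.348900 - (-2.207900))
       = 1.701728
Iteration 2:
  f(1.830000) = 0.348900
  f(1.701728) = -0.104122
  x_3 = 1.701728 - (-0.104122)×(1.701728 - 1.830000)/(-0.104122 - 0.348900)
       = 1.731210
Iteration 3:
  f(1.701728) = -0.104122
  f(1.731210) = -0.002913
  x_4 = 1.731210 - (-0.002913)×(1.731210 - 1.701728)/(-0.002913 - (-0.104122))
       = 1.732058
Iteration 4:
  f(1.731210) = -0.002913
  f(1.732058) = 0.000026
  x_5 = 1.732058 - 0.000026×(1.732058 - 1.731210)/(0.000026 - (-0.002913))
       = 1.732051
Iteration 5:
  f(1.732058) = 0.000026
  f(1.732051) = 0.000000
  x_6 = 1.732051 - 0.000000×(1.732051 - 1.732058)/(0.000000 - 0.000026)
       = 1.732051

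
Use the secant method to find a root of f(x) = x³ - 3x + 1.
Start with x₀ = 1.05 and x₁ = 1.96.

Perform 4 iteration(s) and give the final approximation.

f(x) = x³ - 3x + 1
x₀ = 1.05, x₁ = 1.96

Secant formula: x_{n+1} = x_n - f(x_n)(x_n - x_{n-1})/(f(x_n) - f(x_{n-1}))

Iteration 1:
  f(1.050000) = -0.992375
  f(1.960000) = 2.649536
  x_2 = 1.960000 - 2.649536×(1.960000 - 1.050000)/(2.649536 - (-0.992375))
       = 1.297964
Iteration 2:
  f(1.960000) = 2.649536
  f(1.297964) = -0.707199
  x_3 = 1.297964 - (-0.707199)×(1.297964 - 1.960000)/(-0.707199 - 2.649536)
       = 1.437442
Iteration 3:
  f(1.297964) = -0.707199
  f(1.437442) = -0.342227
  x_4 = 1.437442 - (-0.342227)×(1.437442 - 1.297964)/(-0.342227 - (-0.707199))
       = 1.568228
Iteration 4:
  f(1.437442) = -0.342227
  f(1.568228) = 0.152120
  x_5 = 1.568228 - 0.152120×(1.568228 - 1.437442)/(0.152120 - (-0.342227))
       = 1.527983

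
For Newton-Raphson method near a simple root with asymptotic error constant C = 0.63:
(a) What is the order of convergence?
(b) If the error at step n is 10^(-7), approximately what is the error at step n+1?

(a) Newton-Raphson has quadratic (order 2) convergence near simple roots.
    This means |e_{n+1}| ≈ C|e_n|².

(b) With |e_n| = 10^(-7) and C = 0.63:
    |e_{n+1}| ≈ 0.63 × (10^(-7))² = 0.63 × 10^(-14)

(a) 2 (quadratic); (b) |e_{n+1}| ≈ 6.300e-15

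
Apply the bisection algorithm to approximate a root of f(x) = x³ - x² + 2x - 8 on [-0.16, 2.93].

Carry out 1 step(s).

f(x) = x³ - x² + 2x - 8
Initial interval: [-0.16, 2.93]

Iteration 1:
  c_1 = (-0.160000 + 2.930000)/2 = 1.385000
  f(c_1) = f(1.385000) = -4.491483
  f(a) × f(c) ≥ 0, new interval: [1.385000, 2.930000]

After 1 iteration(s), the approximation is c_1 = 1.385000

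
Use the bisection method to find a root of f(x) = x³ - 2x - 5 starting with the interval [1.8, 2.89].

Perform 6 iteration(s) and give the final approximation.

f(x) = x³ - 2x - 5
Initial interval: [1.8, 2.89]

Iteration 1:
  c_1 = (1.800000 + 2.890000)/2 = 2.345000
  f(c_1) = f(2.345000) = 3.205214
  f(a) × f(c) < 0, new interval: [1.800000, 2.345000]
Iteration 2:
  c_2 = (1.800000 + 2.345000)/2 = 2.072500
  f(c_2) = f(2.072500) = -0.243081
  f(a) × f(c) ≥ 0, new interval: [2.072500, 2.345000]
Iteration 3:
  c_3 = (2.072500 + 2.345000)/2 = 2.208750
  f(c_3) = f(2.208750) = 1.358056
  f(a) × f(c) < 0, new interval: [2.072500, 2.208750]
Iteration 4:
  c_4 = (2.072500 + 2.208750)/2 = 2.140625
  f(c_4) = f(2.140625) = 0.527683
  f(a) × f(c) < 0, new interval: [2.072500, 2.140625]
Iteration 5:
  c_5 = (2.072500 + 2.140625)/2 = 2.106562
  f(c_5) = f(2.106562) = 0.134968
  f(a) × f(c) < 0, new interval: [2.072500, 2.106562]
Iteration 6:
  c_6 = (2.072500 + 2.106562)/2 = 2.089531
  f(c_6) = f(2.089531) = -0.055875
  f(a) × f(c) ≥ 0, new interval: [2.089531, 2.106562]

After 6 iteration(s), the approximation is c_6 = 2.089531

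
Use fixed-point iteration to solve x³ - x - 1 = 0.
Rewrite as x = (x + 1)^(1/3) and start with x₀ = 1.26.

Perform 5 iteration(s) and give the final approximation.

Equation: x³ - x - 1 = 0
Fixed-point form: x = (x + 1)^(1/3)
x₀ = 1.26

x_1 = g(1.260000) = 1.312309
x_2 = g(1.312309) = 1.322357
x_3 = g(1.322357) = 1.324269
x_4 = g(1.324269) = 1.324633
x_5 = g(1.324633) = 1.324702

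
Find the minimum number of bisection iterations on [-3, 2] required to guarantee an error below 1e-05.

We need (b-a)/2^n ≤ 1e-05
(2 - (-3))/2^n ≤ 1e-05
5/2^n ≤ 1e-05
2^n ≥ 500000
n ≥ log₂(500000) = 18.93
n ≥ 19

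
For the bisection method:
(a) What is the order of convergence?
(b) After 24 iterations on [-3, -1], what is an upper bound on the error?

(a) Bisection has linear (order 1) convergence; the error is halved each step.

(b) Error bound = (b-a)/2^n = (-1 - (-3))/2^{24}
    = 2/2^{24}

(a) 1 (linear); (b) error ≤ 1.19e-07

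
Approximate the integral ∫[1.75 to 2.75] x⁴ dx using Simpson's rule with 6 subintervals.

f(x) = x⁴
a = 1.75, b = 2.75, n = 6
h = (b - a)/n = 0.166667

Simpson's rule: (h/3)[f(x₀) + 4f(x₁) + 2f(x₂) + ... + f(xₙ)]

x_0 = 1.7500, f(x_0) = 9.378906, coefficient = 1
x_1 = 1.9167, f(x_1) = 13.495419, coefficient = 4
x_2 = 2.0833, f(x_2) = 18.838011, coefficient = 2
x_3 = 2.2500, f(x_3) = 25.628906, coefficient = 4
x_4 = 2.4167, f(x_4) = 34.108845, coefficient = 2
x_5 = 2.5833, f(x_5) = 44.537085, coefficient = 4
x_6 = 2.7500, f(x_6) = 57.191406, coefficient = 1

I ≈ (0.166667/3) × 507.109664 = 28.172759
Exact value: 28.172656
Error: 0.000103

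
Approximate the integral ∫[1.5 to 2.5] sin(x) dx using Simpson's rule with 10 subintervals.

f(x) = sin(x)
a = 1.5, b = 2.5, n = 10
h = (b - a)/n = 0.100000

Simpson's rule: (h/3)[f(x₀) + 4f(x₁) + 2f(x₂) + ... + f(xₙ)]

x_0 = 1.5000, f(x_0) = 0.997495, coefficient = 1
x_1 = 1.6000, f(x_1) = 0.999574, coefficient = 4
x_2 = 1.7000, f(x_2) = 0.991665, coefficient = 2
x_3 = 1.8000, f(x_3) = 0.973848, coefficient = 4
x_4 = 1.9000, f(x_4) = 0.946300, coefficient = 2
x_5 = 2.0000, f(x_5) = 0.909297, coefficient = 4
x_6 = 2.1000, f(x_6) = 0.863209, coefficient = 2
x_7 = 2.2000, f(x_7) = 0.808496, coefficient = 4
x_8 = 2.3000, f(x_8) = 0.745705, coefficient = 2
x_9 = 2.4000, f(x_9) = 0.675463, coefficient = 4
x_10 = 2.5000, f(x_10) = 0.598472, coefficient = 1

I ≈ (0.100000/3) × 26.156439 = 0.871881
Exact value: 0.871881
Error: 0.000000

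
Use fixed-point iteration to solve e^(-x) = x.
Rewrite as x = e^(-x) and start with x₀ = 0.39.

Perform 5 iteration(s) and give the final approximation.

Equation: e^(-x) = x
Fixed-point form: x = e^(-x)
x₀ = 0.39

x_1 = g(0.390000) = 0.677057
x_2 = g(0.677057) = 0.508110
x_3 = g(0.508110) = 0.601631
x_4 = g(0.601631) = 0.547917
x_5 = g(0.547917) = 0.578153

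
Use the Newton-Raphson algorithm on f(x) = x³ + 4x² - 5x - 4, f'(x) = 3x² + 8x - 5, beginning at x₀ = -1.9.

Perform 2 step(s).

f(x) = x³ + 4x² - 5x - 4
f'(x) = 3x² + 8x - 5
x₀ = -1.9

Newton-Raphson formula: x_{n+1} = x_n - f(x_n)/f'(x_n)

Iteration 1:
  f(-1.900000) = 13.081000
  f'(-1.900000) = -9.370000
  x_1 = -1.900000 - 13.081000/(-9.370000) = -0.503949
Iteration 2:
  f(-0.503949) = -0.592384
  f'(-0.503949) = -8.269697
  x_2 = -0.503949 - (-0.592384)/(-8.269697) = -0.575582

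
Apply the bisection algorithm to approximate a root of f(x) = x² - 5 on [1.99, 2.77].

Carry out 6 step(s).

f(x) = x² - 5
Initial interval: [1.99, 2.77]

Iteration 1:
  c_1 = (1.990000 + 2.770000)/2 = 2.380000
  f(c_1) = f(2.380000) = 0.664400
  f(a) × f(c) < 0, new interval: [1.990000, 2.380000]
Iteration 2:
  c_2 = (1.990000 + 2.380000)/2 = 2.185000
  f(c_2) = f(2.185000) = -0.225775
  f(a) × f(c) ≥ 0, new interval: [2.185000, 2.380000]
Iteration 3:
  c_3 = (2.185000 + 2.380000)/2 = 2.282500
  f(c_3) = f(2.282500) = 0.209806
  f(a) × f(c) < 0, new interval: [2.185000, 2.282500]
Iteration 4:
  c_4 = (2.185000 + 2.282500)/2 = 2.233750
  f(c_4) = f(2.233750) = -0.010361
  f(a) × f(c) ≥ 0, new interval: [2.233750, 2.282500]
Iteration 5:
  c_5 = (2.233750 + 2.282500)/2 = 2.258125
  f(c_5) = f(2.258125) = 0.099129
  f(a) × f(c) < 0, new interval: [2.233750, 2.258125]
Iteration 6:
  c_6 = (2.233750 + 2.258125)/2 = 2.245937
  f(c_6) = f(2.245937) = 0.044235
  f(a) × f(c) < 0, new interval: [2.233750, 2.245937]

After 6 iteration(s), the approximation is c_6 = 2.245937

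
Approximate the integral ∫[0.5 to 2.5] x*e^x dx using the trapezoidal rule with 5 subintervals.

f(x) = x*e^x
a = 0.5, b = 2.5, n = 5
h = (b - a)/n = 0.400000

Trapezoidal rule: (h/2)[f(x₀) + 2f(x₁) + 2f(x₂) + ... + f(xₙ)]

x_0 = 0.5000, f(x_0) = 0.824361, coefficient = 1
x_1 = 0.9000, f(x_1) = 2.213643, coefficient = 2
x_2 = 1.3000, f(x_2) = 4.770086, coefficient = 2
x_3 = 1.7000, f(x_3) = 9.305711, coefficient = 2
x_4 = 2.1000, f(x_4) = 17.148957, coefficient = 2
x_5 = 2.5000, f(x_5) = 30.456235, coefficient = 1

I ≈ (0.400000/2) × 98.157387 = 19.631477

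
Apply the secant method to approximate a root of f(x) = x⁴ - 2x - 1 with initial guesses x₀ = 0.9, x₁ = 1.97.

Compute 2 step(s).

f(x) = x⁴ - 2x - 1
x₀ = 0.9, x₁ = 1.97

Secant formula: x_{n+1} = x_n - f(x_n)(x_n - x_{n-1})/(f(x_n) - f(x_{n-1}))

Iteration 1:
  f(0.900000) = -2.143900
  f(1.970000) = 10.121385
  x_2 = 1.970000 - 10.121385×(1.970000 - 0.900000)/(10.121385 - (-2.143900))
       = 1.087030
Iteration 2:
  f(1.970000) = 10.121385
  f(1.087030) = -1.777801
  x_3 = 1.087030 - (-1.777801)×(1.087030 - 1.970000)/(-1.777801 - 10.121385)
       = 1.218950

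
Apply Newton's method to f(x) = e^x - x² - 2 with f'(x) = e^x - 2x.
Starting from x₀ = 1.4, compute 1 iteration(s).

f(x) = e^x - x² - 2
f'(x) = e^x - 2x
x₀ = 1.4

Newton-Raphson formula: x_{n+1} = x_n - f(x_n)/f'(x_n)

Iteration 1:
  f(1.400000) = 0.095200
  f'(1.400000) = 1.255200
  x_1 = 1.400000 - 0.095200/1.255200 = 1.324156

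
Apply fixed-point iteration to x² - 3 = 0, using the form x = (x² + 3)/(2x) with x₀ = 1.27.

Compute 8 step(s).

Equation: x² - 3 = 0
Fixed-point form: x = (x² + 3)/(2x)
x₀ = 1.27

x_1 = g(1.270000) = 1.816102
x_2 = g(1.816102) = 1.733996
x_3 = g(1.733996) = 1.732052
x_4 = g(1.732052) = 1.732051
x_5 = g(1.732051) = 1.732051
x_6 = g(1.732051) = 1.732051
x_7 = g(1.732051) = 1.732051
x_8 = g(1.732051) = 1.732051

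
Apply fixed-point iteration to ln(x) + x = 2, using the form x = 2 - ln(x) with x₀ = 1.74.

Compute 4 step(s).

Equation: ln(x) + x = 2
Fixed-point form: x = 2 - ln(x)
x₀ = 1.74

x_1 = g(1.740000) = 1.446115
x_2 = g(1.446115) = 1.631119
x_3 = g(1.631119) = 1.510733
x_4 = g(1.510733) = 1.587405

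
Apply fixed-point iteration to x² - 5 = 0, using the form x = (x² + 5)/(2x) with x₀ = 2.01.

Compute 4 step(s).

Equation: x² - 5 = 0
Fixed-point form: x = (x² + 5)/(2x)
x₀ = 2.01

x_1 = g(2.010000) = 2.248781
x_2 = g(2.248781) = 2.236104
x_3 = g(2.236104) = 2.236068
x_4 = g(2.236068) = 2.236068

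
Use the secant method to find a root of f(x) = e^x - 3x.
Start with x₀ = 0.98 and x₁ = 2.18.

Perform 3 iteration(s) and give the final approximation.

f(x) = e^x - 3x
x₀ = 0.98, x₁ = 2.18

Secant formula: x_{n+1} = x_n - f(x_n)(x_n - x_{n-1})/(f(x_n) - f(x_{n-1}))

Iteration 1:
  f(0.980000) = -0.275544
  f(2.180000) = 2.306306
  x_2 = 2.180000 - 2.306306×(2.180000 - 0.980000)/(2.306306 - (-0.275544))
       = 1.108068
Iteration 2:
  f(2.180000) = 2.306306
  f(1.108068) = -0.295702
  x_3 = 1.108068 - (-0.295702)×(1.108068 - 2.180000)/(-0.295702 - 2.306306)
       = 1.229887
Iteration 3:
  f(1.108068) = -0.295702
  f(1.229887) = -0.268818
  x_4 = 1.229887 - (-0.268818)×(1.229887 - 1.108068)/(-0.268818 - (-0.295702))
       = 2.447969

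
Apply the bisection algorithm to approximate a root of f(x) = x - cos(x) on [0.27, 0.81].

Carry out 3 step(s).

f(x) = x - cos(x)
Initial interval: [0.27, 0.81]

Iteration 1:
  c_1 = (0.270000 + 0.810000)/2 = 0.540000
  f(c_1) = f(0.540000) = -0.317709
  f(a) × f(c) ≥ 0, new interval: [0.540000, 0.810000]
Iteration 2:
  c_2 = (0.540000 + 0.810000)/2 = 0.675000
  f(c_2) = f(0.675000) = -0.105707
  f(a) × f(c) ≥ 0, new interval: [0.675000, 0.810000]
Iteration 3:
  c_3 = (0.675000 + 0.810000)/2 = 0.742500
  f(c_3) = f(0.742500) = 0.005719
  f(a) × f(c) < 0, new interval: [0.675000, 0.742500]

After 3 iteration(s), the approximation is c_3 = 0.742500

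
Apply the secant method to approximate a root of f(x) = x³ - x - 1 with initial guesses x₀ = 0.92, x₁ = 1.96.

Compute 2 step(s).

f(x) = x³ - x - 1
x₀ = 0.92, x₁ = 1.96

Secant formula: x_{n+1} = x_n - f(x_n)(x_n - x_{n-1})/(f(x_n) - f(x_{n-1}))

Iteration 1:
  f(0.920000) = -1.141312
  f(1.960000) = 4.569536
  x_2 = 1.960000 - 4.569536×(1.960000 - 0.920000)/(4.569536 - (-1.141312))
       = 1.127844
Iteration 2:
  f(1.960000) = 4.569536
  f(1.127844) = -0.693191
  x_3 = 1.127844 - (-0.693191)×(1.127844 - 1.960000)/(-0.693191 - 4.569536)
       = 1.237453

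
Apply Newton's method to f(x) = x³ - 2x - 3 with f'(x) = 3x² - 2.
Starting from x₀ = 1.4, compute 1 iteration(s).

f(x) = x³ - 2x - 3
f'(x) = 3x² - 2
x₀ = 1.4

Newton-Raphson formula: x_{n+1} = x_n - f(x_n)/f'(x_n)

Iteration 1:
  f(1.400000) = -3.056000
  f'(1.400000) = 3.880000
  x_1 = 1.400000 - (-3.056000)/3.880000 = 2.187629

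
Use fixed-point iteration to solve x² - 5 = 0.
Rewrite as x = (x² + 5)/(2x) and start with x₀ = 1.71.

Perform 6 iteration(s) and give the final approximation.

Equation: x² - 5 = 0
Fixed-point form: x = (x² + 5)/(2x)
x₀ = 1.71

x_1 = g(1.710000) = 2.316988
x_2 = g(2.316988) = 2.237481
x_3 = g(2.237481) = 2.236068
x_4 = g(2.236068) = 2.236068
x_5 = g(2.236068) = 2.236068
x_6 = g(2.236068) = 2.236068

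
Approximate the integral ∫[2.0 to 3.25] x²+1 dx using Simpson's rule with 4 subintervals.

f(x) = x²+1
a = 2.0, b = 3.25, n = 4
h = (b - a)/n = 0.312500

Simpson's rule: (h/3)[f(x₀) + 4f(x₁) + 2f(x₂) + ... + f(xₙ)]

x_0 = 2.0000, f(x_0) = 5.000000, coefficient = 1
x_1 = 2.3125, f(x_1) = 6.347656, coefficient = 4
x_2 = 2.6250, f(x_2) = 7.890625, coefficient = 2
x_3 = 2.9375, f(x_3) = 9.628906, coefficient = 4
x_4 = 3.2500, f(x_4) = 11.562500, coefficient = 1

I ≈ (0.312500/3) × 96.250000 = 10.026042
Exact value: 10.026042
Error: 0.000000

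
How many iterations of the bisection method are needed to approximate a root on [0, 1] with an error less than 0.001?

We need (b-a)/2^n ≤ 0.001
(1 - 0)/2^n ≤ 0.001
1/2^n ≤ 0.001
2^n ≥ 1000
n ≥ log₂(1000) = 9.97
n ≥ 10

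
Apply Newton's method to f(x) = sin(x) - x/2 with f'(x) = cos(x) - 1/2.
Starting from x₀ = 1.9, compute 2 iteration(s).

f(x) = sin(x) - x/2
f'(x) = cos(x) - 1/2
x₀ = 1.9

Newton-Raphson formula: x_{n+1} = x_n - f(x_n)/f'(x_n)

Iteration 1:
  f(1.900000) = -0.003700
  f'(1.900000) = -0.823290
  x_1 = 1.900000 - (-0.003700)/(-0.823290) = 1.895506
Iteration 2:
  f(1.895506) = -0.000010
  f'(1.895506) = -0.819034
  x_2 = 1.895506 - (-0.000010)/(-0.819034) = 1.895494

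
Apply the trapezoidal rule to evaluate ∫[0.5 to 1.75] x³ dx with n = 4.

f(x) = x³
a = 0.5, b = 1.75, n = 4
h = (b - a)/n = 0.312500

Trapezoidal rule: (h/2)[f(x₀) + 2f(x₁) + 2f(x₂) + ... + f(xₙ)]

x_0 = 0.5000, f(x_0) = 0.125000, coefficient = 1
x_1 = 0.8125, f(x_1) = 0.536377, coefficient = 2
x_2 = 1.1250, f(x_2) = 1.423828, coefficient = 2
x_3 = 1.4375, f(x_3) = 2.970459, coefficient = 2
x_4 = 1.7500, f(x_4) = 5.359375, coefficient = 1

I ≈ (0.312500/2) × 15.345703 = 2.397766
Exact value: 2.329102
Error: 0.068665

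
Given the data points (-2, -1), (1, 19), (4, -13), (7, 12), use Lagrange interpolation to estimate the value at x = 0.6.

Lagrange interpolation formula:
P(x) = Σ yᵢ × Lᵢ(x)
where Lᵢ(x) = Π_{j≠i} (x - xⱼ)/(xᵢ - xⱼ)

L_0(0.6) = (0.6 - 1)/(-2 - 1) × (0.6 - 4)/(-2 - 4) × (0.6 - 7)/(-2 - 7) = 0.053728
L_1(0.6) = (0.6 - (-2))/(1 - (-2)) × (0.6 - 4)/(1 - 4) × (0.6 - 7)/(1 - 7) = 1.047704
L_2(0.6) = (0.6 - (-2))/(4 - (-2)) × (0.6 - 1)/(4 - 1) × (0.6 - 7)/(4 - 7) = -0.123259
L_3(0.6) = (0.6 - (-2))/(7 - (-2)) × (0.6 - 1)/(7 - 1) × (0.6 - 4)/(7 - 4) = 0.021827

P(0.6) = (-1)×L_0(0.6) + 19×L_1(0.6) + (-13)×L_2(0.6) + 12×L_3(0.6)
P(0.6) = 21.716938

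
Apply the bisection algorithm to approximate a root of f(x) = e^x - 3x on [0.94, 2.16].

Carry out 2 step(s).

f(x) = e^x - 3x
Initial interval: [0.94, 2.16]

Iteration 1:
  c_1 = (0.940000 + 2.160000)/2 = 1.550000
  f(c_1) = f(1.550000) = 0.061470
  f(a) × f(c) < 0, new interval: [0.940000, 1.550000]
Iteration 2:
  c_2 = (0.940000 + 1.550000)/2 = 1.245000
  f(c_2) = f(1.245000) = -0.262065
  f(a) × f(c) ≥ 0, new interval: [1.245000, 1.550000]

After 2 iteration(s), the approximation is c_2 = 1.245000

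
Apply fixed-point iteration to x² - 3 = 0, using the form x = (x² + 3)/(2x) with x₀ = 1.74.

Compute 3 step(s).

Equation: x² - 3 = 0
Fixed-point form: x = (x² + 3)/(2x)
x₀ = 1.74

x_1 = g(1.740000) = 1.732069
x_2 = g(1.732069) = 1.732051
x_3 = g(1.732051) = 1.732051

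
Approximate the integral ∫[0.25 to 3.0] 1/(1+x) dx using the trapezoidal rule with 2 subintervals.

f(x) = 1/(1+x)
a = 0.25, b = 3.0, n = 2
h = (b - a)/n = 1.375000

Trapezoidal rule: (h/2)[f(x₀) + 2f(x₁) + 2f(x₂) + ... + f(xₙ)]

x_0 = 0.2500, f(x_0) = 0.800000, coefficient = 1
x_1 = 1.6250, f(x_1) = 0.380952, coefficient = 2
x_2 = 3.0000, f(x_2) = 0.250000, coefficient = 1

I ≈ (1.375000/2) × 1.811905 = 1.245685
Exact value: 1.163151
Error: 0.082534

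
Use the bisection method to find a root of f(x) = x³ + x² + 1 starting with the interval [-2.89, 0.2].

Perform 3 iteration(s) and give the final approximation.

f(x) = x³ + x² + 1
Initial interval: [-2.89, 0.2]

Iteration 1:
  c_1 = (-2.890000 + 0.200000)/2 = -1.345000
  f(c_1) = f(-1.345000) = 0.375886
  f(a) × f(c) < 0, new interval: [-2.890000, -1.345000]
Iteration 2:
  c_2 = (-2.890000 + (-1.345000))/2 = -2.117500
  f(c_2) = f(-2.117500) = -4.010653
  f(a) × f(c) ≥ 0, new interval: [-2.117500, -1.345000]
Iteration 3:
  c_3 = (-2.117500 + (-1.345000))/2 = -1.731250
  f(c_3) = f(-1.731250) = -1.191722
  f(a) × f(c) ≥ 0, new interval: [-1.731250, -1.345000]

After 3 iteration(s), the approximation is c_3 = -1.731250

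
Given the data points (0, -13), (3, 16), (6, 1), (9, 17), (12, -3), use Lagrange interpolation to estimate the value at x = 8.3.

Lagrange interpolation formula:
P(x) = Σ yᵢ × Lᵢ(x)
where Lᵢ(x) = Π_{j≠i} (x - xⱼ)/(xᵢ - xⱼ)

L_0(8.3) = (8.3 - 3)/(0 - 3) × (8.3 - 6)/(0 - 6) × (8.3 - 9)/(0 - 9) × (8.3 - 12)/(0 - 12) = 0.016241
L_1(8.3) = (8.3 - 0)/(3 - 0) × (8.3 - 6)/(3 - 6) × (8.3 - 9)/(3 - 9) × (8.3 - 12)/(3 - 12) = -0.101735
L_2(8.3) = (8.3 - 0)/(6 - 0) × (8.3 - 3)/(6 - 3) × (8.3 - 9)/(6 - 9) × (8.3 - 12)/(6 - 12) = 0.351648
L_3(8.3) = (8.3 - 0)/(9 - 0) × (8.3 - 3)/(9 - 3) × (8.3 - 6)/(9 - 6) × (8.3 - 12)/(9 - 12) = 0.770278
L_4(8.3) = (8.3 - 0)/(12 - 0) × (8.3 - 3)/(12 - 3) × (8.3 - 6)/(12 - 6) × (8.3 - 9)/(12 - 9) = -0.036432

P(8.3) = (-13)×L_0(8.3) + 16×L_1(8.3) + 1×L_2(8.3) + 17×L_3(8.3) + (-3)×L_4(8.3)
P(8.3) = 11.716777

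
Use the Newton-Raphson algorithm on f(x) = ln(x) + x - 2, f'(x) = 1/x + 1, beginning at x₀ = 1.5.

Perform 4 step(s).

f(x) = ln(x) + x - 2
f'(x) = 1/x + 1
x₀ = 1.5

Newton-Raphson formula: x_{n+1} = x_n - f(x_n)/f'(x_n)

Iteration 1:
  f(1.500000) = -0.094535
  f'(1.500000) = 1.666667
  x_1 = 1.500000 - (-0.094535)/1.666667 = 1.556721
Iteration 2:
  f(1.556721) = -0.000697
  f'(1.556721) = 1.642376
  x_2 = 1.556721 - (-0.000697)/1.642376 = 1.557146
Iteration 3:
  f(1.557146) = 0.000000
  f'(1.557146) = 1.642201
  x_3 = 1.557146 - 0.000000/1.642201 = 1.557146
Iteration 4:
  f(1.557146) = 0.000000
  f'(1.557146) = 1.642201
  x_4 = 1.557146 - 0.000000/1.642201 = 1.557146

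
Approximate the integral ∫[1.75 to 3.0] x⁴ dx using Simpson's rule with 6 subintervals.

f(x) = x⁴
a = 1.75, b = 3.0, n = 6
h = (b - a)/n = 0.208333

Simpson's rule: (h/3)[f(x₀) + 4f(x₁) + 2f(x₂) + ... + f(xₙ)]

x_0 = 1.7500, f(x_0) = 9.378906, coefficient = 1
x_1 = 1.9583, f(x_1) = 14.707758, coefficient = 4
x_2 = 2.1667, f(x_2) = 22.037809, coefficient = 2
x_3 = 2.3750, f(x_3) = 31.816650, coefficient = 4
x_4 = 2.5833, f(x_4) = 44.537085, coefficient = 2
x_5 = 2.7917, f(x_5) = 60.737127, coefficient = 4
x_6 = 3.0000, f(x_6) = 81.000000, coefficient = 1

I ≈ (0.208333/3) × 652.574834 = 45.317697
Exact value: 45.317383
Error: 0.000314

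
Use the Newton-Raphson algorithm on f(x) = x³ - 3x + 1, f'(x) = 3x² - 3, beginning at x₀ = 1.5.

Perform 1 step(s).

f(x) = x³ - 3x + 1
f'(x) = 3x² - 3
x₀ = 1.5

Newton-Raphson formula: x_{n+1} = x_n - f(x_n)/f'(x_n)

Iteration 1:
  f(1.500000) = -0.125000
  f'(1.500000) = 3.750000
  x_1 = 1.500000 - (-0.125000)/3.750000 = 1.533333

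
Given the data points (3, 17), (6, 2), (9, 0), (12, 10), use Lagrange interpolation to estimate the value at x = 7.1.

Lagrange interpolation formula:
P(x) = Σ yᵢ × Lᵢ(x)
where Lᵢ(x) = Π_{j≠i} (x - xⱼ)/(xᵢ - xⱼ)

L_0(7.1) = (7.1 - 6)/(3 - 6) × (7.1 - 9)/(3 - 9) × (7.1 - 12)/(3 - 12) = -0.063216
L_1(7.1) = (7.1 - 3)/(6 - 3) × (7.1 - 9)/(6 - 9) × (7.1 - 12)/(6 - 12) = 0.706870
L_2(7.1) = (7.1 - 3)/(9 - 3) × (7.1 - 6)/(9 - 6) × (7.1 - 12)/(9 - 12) = 0.409241
L_3(7.1) = (7.1 - 3)/(12 - 3) × (7.1 - 6)/(12 - 6) × (7.1 - 9)/(12 - 9) = -0.052895

P(7.1) = 17×L_0(7.1) + 2×L_1(7.1) + 0×L_2(7.1) + 10×L_3(7.1)
P(7.1) = -0.189883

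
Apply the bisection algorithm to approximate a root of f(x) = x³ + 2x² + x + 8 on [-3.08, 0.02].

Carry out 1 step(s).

f(x) = x³ + 2x² + x + 8
Initial interval: [-3.08, 0.02]

Iteration 1:
  c_1 = (-3.080000 + 0.020000)/2 = -1.530000
  f(c_1) = f(-1.530000) = 7.570223
  f(a) × f(c) < 0, new interval: [-3.080000, -1.530000]

After 1 iteration(s), the approximation is c_1 = -1.530000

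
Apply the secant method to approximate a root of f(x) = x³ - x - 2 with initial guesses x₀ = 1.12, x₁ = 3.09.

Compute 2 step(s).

f(x) = x³ - x - 2
x₀ = 1.12, x₁ = 3.09

Secant formula: x_{n+1} = x_n - f(x_n)(x_n - x_{n-1})/(f(x_n) - f(x_{n-1}))

Iteration 1:
  f(1.120000) = -1.715072
  f(3.090000) = 24.413629
  x_2 = 3.090000 - 24.413629×(3.090000 - 1.120000)/(24.413629 - (-1.715072))
       = 1.249310
Iteration 2:
  f(3.090000) = 24.413629
  f(1.249310) = -1.299419
  x_3 = 1.249310 - (-1.299419)×(1.249310 - 3.090000)/(-1.299419 - 24.413629)
       = 1.342330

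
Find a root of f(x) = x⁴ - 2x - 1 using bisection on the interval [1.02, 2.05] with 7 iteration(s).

f(x) = x⁴ - 2x - 1
Initial interval: [1.02, 2.05]

Iteration 1:
  c_1 = (1.020000 + 2.050000)/2 = 1.535000
  f(c_1) = f(1.535000) = 1.481796
  f(a) × f(c) < 0, new interval: [1.020000, 1.535000]
Iteration 2:
  c_2 = (1.020000 + 1.535000)/2 = 1.277500
  f(c_2) = f(1.277500) = -0.891556
  f(a) × f(c) ≥ 0, new interval: [1.277500, 1.535000]
Iteration 3:
  c_3 = (1.277500 + 1.535000)/2 = 1.406250
  f(c_3) = f(1.406250) = 0.098161
  f(a) × f(c) < 0, new interval: [1.277500, 1.406250]
Iteration 4:
  c_4 = (1.277500 + 1.406250)/2 = 1.341875
  f(c_4) = f(1.341875) = -0.441487
  f(a) × f(c) ≥ 0, new interval: [1.341875, 1.406250]
Iteration 5:
  c_5 = (1.341875 + 1.406250)/2 = 1.374062
  f(c_5) = f(1.374062) = -0.183401
  f(a) × f(c) ≥ 0, new interval: [1.374062, 1.406250]
Iteration 6:
  c_6 = (1.374062 + 1.406250)/2 = 1.390156
  f(c_6) = f(1.390156) = -0.045623
  f(a) × f(c) ≥ 0, new interval: [1.390156, 1.406250]
Iteration 7:
  c_7 = (1.390156 + 1.406250)/2 = 1.398203
  f(c_7) = f(1.398203) = 0.025509
  f(a) × f(c) < 0, new interval: [1.390156, 1.398203]

After 7 iteration(s), the approximation is c_7 = 1.398203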